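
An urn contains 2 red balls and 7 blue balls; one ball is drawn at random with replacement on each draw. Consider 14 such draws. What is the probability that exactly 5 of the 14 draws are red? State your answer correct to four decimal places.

0.1130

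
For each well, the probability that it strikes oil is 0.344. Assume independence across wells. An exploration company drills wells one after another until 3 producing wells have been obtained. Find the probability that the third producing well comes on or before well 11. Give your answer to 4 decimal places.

Finishing within 11 wells ⇔ at least 3 successes in the first 11. With X ~ Binomial(11, 0.344), P(Y ≤ 11) = 1 − P(X ≤ 2).
  k=0: C(11,0)·0.344^0·0.656^11 = 0.009681
  k=1: C(11,1)·0.344^1·0.656^10 = 0.055846
  k=2: C(11,2)·0.344^2·0.656^9 = 0.146425
1 − 0.211952 = 0.788048

0.7880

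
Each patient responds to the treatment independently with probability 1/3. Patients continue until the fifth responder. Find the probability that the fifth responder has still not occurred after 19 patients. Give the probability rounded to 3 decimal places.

Needing more than 19 patients ⇔ fewer than 5 successes in the first 19. With X ~ Binomial(19, 0.333333), P(Y > 19) = P(X ≤ 4).
  k=0: C(19,0)·0.333333^0·0.666667^19 = 0.00045
  k=1: C(19,1)·0.333333^1·0.666667^18 = 0.00429
  k=2: C(19,2)·0.333333^2·0.666667^17 = 0.01928
  k=3: C(19,3)·0.333333^3·0.666667^16 = 0.05464
  k=4: C(19,4)·0.333333^4·0.666667^15 = 0.10928
P(X ≤ 4) = 0.18794

0.188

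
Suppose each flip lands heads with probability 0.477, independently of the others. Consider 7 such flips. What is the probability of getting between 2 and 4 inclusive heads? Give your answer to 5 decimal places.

X ~ Binomial(7, 0.477); P(2 ≤ X ≤ 4) = Σ C(7,k) p^k (1−p)^(7−k) over k:
  k=2: C(7,2)·0.477^2·0.523^5 = 0.1869668
  k=3: C(7,3)·0.477^3·0.523^4 = 0.2842038
  k=4: C(7,4)·0.477^4·0.523^3 = 0.2592069
Total = 0.7303776

0.73038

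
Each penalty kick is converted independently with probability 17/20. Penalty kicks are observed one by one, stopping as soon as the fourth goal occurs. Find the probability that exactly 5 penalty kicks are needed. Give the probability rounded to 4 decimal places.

0.3132

Y = trial on which the fourth success occurs; negative binomial, r=4, p=0.85.
P(Y=5) = C(4,3) · p^4 · (1−p)^1
= 4 · 0.52201 · 0.15 = 0.313204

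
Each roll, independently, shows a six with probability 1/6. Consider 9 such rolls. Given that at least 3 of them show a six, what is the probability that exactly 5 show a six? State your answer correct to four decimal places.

0.0438

X ~ Binomial(9, 0.166667). Want P(X=5 | X≥3) = P(X=5) / P(X≥3).
P(X=5) = C(9,5)·0.166667^5·0.833333^4 = 0.007814
P(X≥3) = 1 − 0.193807 − 0.348852 − 0.279082 = 0.178260
Ratio = 0.007814 / 0.178260 = 0.043837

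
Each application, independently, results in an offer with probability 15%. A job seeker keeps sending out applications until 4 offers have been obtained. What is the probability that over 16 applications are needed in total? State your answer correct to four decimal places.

0.7899

Needing more than 16 applications ⇔ fewer than 4 successes in the first 16. With X ~ Binomial(16, 0.15), P(Y > 16) = P(X ≤ 3).
  k=0: C(16,0)·0.15^0·0.85^16 = 0.074251
  k=1: C(16,1)·0.15^1·0.85^15 = 0.209650
  k=2: C(16,2)·0.15^2·0.85^14 = 0.277478
  k=3: C(16,3)·0.15^3·0.85^13 = 0.228511
P(X ≤ 3) = 0.789891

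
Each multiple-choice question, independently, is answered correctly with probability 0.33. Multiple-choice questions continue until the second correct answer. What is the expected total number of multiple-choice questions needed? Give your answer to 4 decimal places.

Y = total multiple-choice questions until the second success; negative binomial with r=2, p=0.33.
E[Y] = r / p = 2 / 0.33 = 6.060606

6.0606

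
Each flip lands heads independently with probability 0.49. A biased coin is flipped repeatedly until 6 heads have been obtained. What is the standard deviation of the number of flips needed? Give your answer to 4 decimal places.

3.5700

Y = total flips until the sixth success; negative binomial with r=6, p=0.49.
SD(Y) = √[r(1−p)/p²] = √(12.744690) = 3.569971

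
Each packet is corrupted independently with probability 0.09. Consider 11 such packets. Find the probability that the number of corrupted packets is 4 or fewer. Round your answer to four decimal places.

0.9983

X ~ Binomial(11, 0.09); P(X ≤ 4) = Σ C(11,k) p^k (1−p)^(11−k) over k:
  k=0: C(11,0)·0.09^0·0.91^11 = 0.354369
  k=1: C(11,1)·0.09^1·0.91^10 = 0.385522
  k=2: C(11,2)·0.09^2·0.91^9 = 0.190643
  k=3: C(11,3)·0.09^3·0.91^8 = 0.056564
  k=4: C(11,4)·0.09^4·0.91^7 = 0.011189
Total = 0.998286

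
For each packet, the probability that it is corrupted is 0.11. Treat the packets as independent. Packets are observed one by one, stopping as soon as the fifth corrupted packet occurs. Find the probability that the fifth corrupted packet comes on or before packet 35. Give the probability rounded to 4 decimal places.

Finishing within 35 packets ⇔ at least 5 successes in the first 35. With X ~ Binomial(35, 0.11), P(Y ≤ 35) = 1 − P(X ≤ 4).
  k=0: C(35,0)·0.11^0·0.89^35 = 0.016930
  k=1: C(35,1)·0.11^1·0.89^34 = 0.073235
  k=2: C(35,2)·0.11^2·0.89^33 = 0.153877
  k=3: C(35,3)·0.11^3·0.89^32 = 0.209203
  k=4: C(35,4)·0.11^4·0.89^31 = 0.206852
1 − 0.660097 = 0.339903

0.3399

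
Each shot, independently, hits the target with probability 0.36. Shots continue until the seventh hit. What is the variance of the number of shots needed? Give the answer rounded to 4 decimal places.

34.5679

Y = total shots until the seventh success; negative binomial with r=7, p=0.36.
Var(Y) = r(1−p)/p² = 7·0.64 / 0.36² = 34.567901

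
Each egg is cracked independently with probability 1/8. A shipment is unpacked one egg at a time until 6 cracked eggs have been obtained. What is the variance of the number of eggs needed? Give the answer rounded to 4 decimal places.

Y = total eggs until the sixth success; negative binomial with r=6, p=0.125.
Var(Y) = r(1−p)/p² = 6·0.875 / 0.125² = 336.000000

336.0000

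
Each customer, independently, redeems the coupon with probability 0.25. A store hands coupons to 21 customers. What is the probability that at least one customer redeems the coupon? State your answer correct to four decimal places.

P(at least one) = 1 − P(none) = 1 − (1 − 0.25)^21
= 1 − 0.002378 = 0.997622

0.9976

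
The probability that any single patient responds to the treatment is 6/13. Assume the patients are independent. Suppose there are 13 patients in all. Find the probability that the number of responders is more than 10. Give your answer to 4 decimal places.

0.0053

X ~ Binomial(13, 0.461538); P(X ≥ 11) = Σ C(13,k) p^k (1−p)^(13−k) over k:
  k=11: C(13,11)·0.461538^11·0.538462^2 = 0.004578
  k=12: C(13,12)·0.461538^12·0.538462^1 = 0.000654
  k=13: C(13,13)·0.461538^13·0.538462^0 = 0.000043
Total = 0.005275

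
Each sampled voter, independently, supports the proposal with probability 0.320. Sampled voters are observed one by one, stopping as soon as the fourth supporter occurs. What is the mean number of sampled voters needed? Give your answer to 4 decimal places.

12.5000

Y = total sampled voters until the fourth success; negative binomial with r=4, p=0.32.
E[Y] = r / p = 4 / 0.32 = 12.500000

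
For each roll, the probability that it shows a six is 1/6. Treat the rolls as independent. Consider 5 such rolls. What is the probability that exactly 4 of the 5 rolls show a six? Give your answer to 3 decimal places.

X ~ Binomial(n=5, p=0.166667).
P(X=4) = C(5,4) · p^4 · (1−p)^1
= 5 · 0.0007716 · 0.83333 = 0.00322

0.003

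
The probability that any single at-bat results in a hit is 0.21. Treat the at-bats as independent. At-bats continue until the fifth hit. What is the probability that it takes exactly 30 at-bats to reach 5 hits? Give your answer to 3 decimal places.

0.027

Y = trial on which the fifth success occurs; negative binomial, r=5, p=0.21.
P(Y=30) = C(29,4) · p^5 · (1−p)^25
= 23751 · 0.00040841 · 0.0027585 = 0.02676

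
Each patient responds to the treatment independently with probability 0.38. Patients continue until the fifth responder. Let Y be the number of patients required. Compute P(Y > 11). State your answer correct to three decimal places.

0.588

Needing more than 11 patients ⇔ fewer than 5 successes in the first 11. With X ~ Binomial(11, 0.38), P(Y > 11) = P(X ≤ 4).
  k=0: C(11,0)·0.38^0·0.62^11 = 0.00520
  k=1: C(11,1)·0.38^1·0.62^10 = 0.03508
  k=2: C(11,2)·0.38^2·0.62^9 = 0.10751
  k=3: C(11,3)·0.38^3·0.62^8 = 0.19768
  k=4: C(11,4)·0.38^4·0.62^7 = 0.24232
P(X ≤ 4) = 0.58780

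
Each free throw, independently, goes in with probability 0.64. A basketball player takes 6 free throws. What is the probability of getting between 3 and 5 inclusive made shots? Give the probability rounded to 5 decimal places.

0.80269

X ~ Binomial(6, 0.64); P(3 ≤ X ≤ 5) = Σ C(6,k) p^k (1−p)^(6−k) over k:
  k=3: C(6,3)·0.64^3·0.36^3 = 0.2446118
  k=4: C(6,4)·0.64^4·0.36^2 = 0.3261491
  k=5: C(6,5)·0.64^5·0.36^1 = 0.2319282
Total = 0.8026891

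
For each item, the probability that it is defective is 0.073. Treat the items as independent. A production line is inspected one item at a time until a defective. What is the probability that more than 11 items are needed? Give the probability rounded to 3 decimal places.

0.434

Y = number of items to the first success; geometric, p = 0.073.
P(Y > 11) = P(first 11 all fail) = (1−p)^11 = 0.43439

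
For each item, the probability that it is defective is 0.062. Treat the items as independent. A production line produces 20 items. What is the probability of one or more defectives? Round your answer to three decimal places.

P(at least one) = 1 − P(none) = 1 − (1 − 0.062)^20
= 1 − 0.27801 = 0.72199

0.722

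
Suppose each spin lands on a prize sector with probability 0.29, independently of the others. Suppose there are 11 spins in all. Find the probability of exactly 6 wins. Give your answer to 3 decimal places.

X ~ Binomial(n=11, p=0.29).
P(X=6) = C(11,6) · p^6 · (1−p)^5
= 462 · 0.00059482 · 0.18042 = 0.04958

0.050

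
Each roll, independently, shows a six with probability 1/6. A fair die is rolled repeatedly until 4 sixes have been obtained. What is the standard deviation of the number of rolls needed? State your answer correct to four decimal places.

10.9545

Y = total rolls until the fourth success; negative binomial with r=4, p=0.166667.
SD(Y) = √[r(1−p)/p²] = √(120.000000) = 10.954451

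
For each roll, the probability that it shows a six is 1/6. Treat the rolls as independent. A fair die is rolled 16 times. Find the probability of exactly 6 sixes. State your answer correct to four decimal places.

0.0277

X ~ Binomial(n=16, p=0.166667).
P(X=6) = C(16,6) · p^6 · (1−p)^10
= 8008 · 2.1433e-05 · 0.16151 = 0.027721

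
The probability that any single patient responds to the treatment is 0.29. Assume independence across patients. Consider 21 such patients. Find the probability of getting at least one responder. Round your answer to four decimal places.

0.9992

P(at least one) = 1 − P(none) = 1 − (1 − 0.29)^21
= 1 − 0.000752 = 0.999248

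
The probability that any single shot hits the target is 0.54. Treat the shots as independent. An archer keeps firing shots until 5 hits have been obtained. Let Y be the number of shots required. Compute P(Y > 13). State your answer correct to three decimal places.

0.080

Needing more than 13 shots ⇔ fewer than 5 successes in the first 13. With X ~ Binomial(13, 0.54), P(Y > 13) = P(X ≤ 4).
  k=0: C(13,0)·0.54^0·0.46^13 = 0.00004
  k=1: C(13,1)·0.54^1·0.46^12 = 0.00063
  k=2: C(13,2)·0.54^2·0.46^11 = 0.00444
  k=3: C(13,3)·0.54^3·0.46^10 = 0.01910
  k=4: C(13,4)·0.54^4·0.46^9 = 0.05607
P(X ≤ 4) = 0.08028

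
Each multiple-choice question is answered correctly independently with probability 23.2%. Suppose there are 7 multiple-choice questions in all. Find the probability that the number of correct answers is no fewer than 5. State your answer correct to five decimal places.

0.00920

X ~ Binomial(7, 0.232); P(X ≥ 5) = Σ C(7,k) p^k (1−p)^(7−k) over k:
  k=5: C(7,5)·0.232^5·0.768^2 = 0.0083250
  k=6: C(7,6)·0.232^6·0.768^1 = 0.0008383
  k=7: C(7,7)·0.232^7·0.768^0 = 0.0000362
Total = 0.0091994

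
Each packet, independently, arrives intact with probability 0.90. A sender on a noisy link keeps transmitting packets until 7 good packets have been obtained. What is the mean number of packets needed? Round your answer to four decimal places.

Y = total packets until the seventh success; negative binomial with r=7, p=0.90.
E[Y] = r / p = 7 / 0.90 = 7.777778

7.7778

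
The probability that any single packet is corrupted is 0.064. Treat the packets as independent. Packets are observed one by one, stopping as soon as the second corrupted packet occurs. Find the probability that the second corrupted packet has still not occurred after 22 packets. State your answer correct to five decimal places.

0.58445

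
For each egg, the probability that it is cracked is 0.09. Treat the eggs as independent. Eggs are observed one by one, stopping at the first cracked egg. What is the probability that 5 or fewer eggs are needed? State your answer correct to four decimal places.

Y = number of eggs to the first success; geometric, p = 0.09.
P(Y ≤ 5) = 1 − (1−p)^5 = 1 − 0.624032 = 0.375968

0.3760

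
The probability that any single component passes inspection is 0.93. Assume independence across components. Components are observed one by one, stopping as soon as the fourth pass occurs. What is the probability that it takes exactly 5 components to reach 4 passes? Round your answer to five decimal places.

0.20945

Y = trial on which the fourth success occurs; negative binomial, r=4, p=0.93.
P(Y=5) = C(4,3) · p^4 · (1−p)^1
= 4 · 0.74805 · 0.07 = 0.2094546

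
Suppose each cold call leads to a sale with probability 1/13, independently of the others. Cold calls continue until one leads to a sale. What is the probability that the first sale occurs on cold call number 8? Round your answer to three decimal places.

0.044

Geometric (trials to first success), p = 0.076923.
P(Y = 8) = (1−p)^7 · p = 0.57104 · 0.076923 = 0.04393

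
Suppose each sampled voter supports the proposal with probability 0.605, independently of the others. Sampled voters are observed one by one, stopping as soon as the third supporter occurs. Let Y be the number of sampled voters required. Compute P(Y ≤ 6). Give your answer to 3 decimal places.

0.828

Finishing within 6 sampled voters ⇔ at least 3 successes in the first 6. With X ~ Binomial(6, 0.605), P(Y ≤ 6) = 1 − P(X ≤ 2).
  k=0: C(6,0)·0.605^0·0.395^6 = 0.00380
  k=1: C(6,1)·0.605^1·0.395^5 = 0.03491
  k=2: C(6,2)·0.605^2·0.395^4 = 0.13366
1 − 0.17236 = 0.82764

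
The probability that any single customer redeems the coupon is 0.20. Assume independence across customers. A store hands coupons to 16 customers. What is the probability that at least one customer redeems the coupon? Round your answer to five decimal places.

0.97185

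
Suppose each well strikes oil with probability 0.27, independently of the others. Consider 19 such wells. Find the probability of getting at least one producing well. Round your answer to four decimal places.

0.9975

P(at least one) = 1 − P(none) = 1 − (1 − 0.27)^19
= 1 − 0.002530 = 0.997470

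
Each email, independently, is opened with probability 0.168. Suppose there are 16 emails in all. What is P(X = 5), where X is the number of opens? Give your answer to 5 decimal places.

X ~ Binomial(n=16, p=0.168).
P(X=5) = C(16,5) · p^5 · (1−p)^11
= 4368 · 0.00013383 · 0.13224 = 0.0773011

0.07730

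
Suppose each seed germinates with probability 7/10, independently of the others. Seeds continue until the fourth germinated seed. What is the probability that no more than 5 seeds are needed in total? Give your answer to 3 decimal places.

0.528

Finishing within 5 seeds ⇔ at least 4 successes in the first 5. With X ~ Binomial(5, 0.70), P(Y ≤ 5) = 1 − P(X ≤ 3).
  k=0: C(5,0)·0.70^0·0.30^5 = 0.00243
  k=1: C(5,1)·0.70^1·0.30^4 = 0.02835
  k=2: C(5,2)·0.70^2·0.30^3 = 0.13230
  k=3: C(5,3)·0.70^3·0.30^2 = 0.30870
1 − 0.47178 = 0.52822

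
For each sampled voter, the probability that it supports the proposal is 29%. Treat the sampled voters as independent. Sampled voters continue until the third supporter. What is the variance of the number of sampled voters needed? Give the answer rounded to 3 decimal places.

25.327

Y = total sampled voters until the third success; negative binomial with r=3, p=0.29.
Var(Y) = r(1−p)/p² = 3·0.71 / 0.29² = 25.32699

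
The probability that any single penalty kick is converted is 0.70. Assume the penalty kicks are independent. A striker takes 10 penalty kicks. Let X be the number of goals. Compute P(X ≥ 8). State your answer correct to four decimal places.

0.3828

X ~ Binomial(10, 0.70); P(X ≥ 8) = Σ C(10,k) p^k (1−p)^(10−k) over k:
  k=8: C(10,8)·0.70^8·0.30^2 = 0.233474
  k=9: C(10,9)·0.70^9·0.30^1 = 0.121061
  k=10: C(10,10)·0.70^10·0.30^0 = 0.028248
Total = 0.382783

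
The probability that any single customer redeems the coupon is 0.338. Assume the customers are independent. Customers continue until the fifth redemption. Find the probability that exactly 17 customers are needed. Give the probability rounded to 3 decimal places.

Y = trial on which the fifth success occurs; negative binomial, r=5, p=0.338.
P(Y=17) = C(16,4) · p^5 · (1−p)^12
= 1820 · 0.0044115 · 0.0070843 = 0.05688

0.057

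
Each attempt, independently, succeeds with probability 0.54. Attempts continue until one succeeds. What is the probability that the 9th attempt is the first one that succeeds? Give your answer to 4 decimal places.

Geometric (trials to first success), p = 0.54.
P(Y = 9) = (1−p)^8 · p = 0.0020048 · 0.54 = 0.001083

0.0011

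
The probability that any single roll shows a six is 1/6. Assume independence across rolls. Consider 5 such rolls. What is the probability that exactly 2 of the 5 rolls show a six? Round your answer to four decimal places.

0.1608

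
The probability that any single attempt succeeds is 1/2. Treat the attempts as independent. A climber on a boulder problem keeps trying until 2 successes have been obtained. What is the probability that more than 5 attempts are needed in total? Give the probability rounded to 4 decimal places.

Needing more than 5 attempts ⇔ fewer than 2 successes in the first 5. With X ~ Binomial(5, 0.50), P(Y > 5) = P(X ≤ 1).
  k=0: C(5,0)·0.50^0·0.50^5 = 0.031250
  k=1: C(5,1)·0.50^1·0.50^4 = 0.156250
P(X ≤ 1) = 0.187500

0.1875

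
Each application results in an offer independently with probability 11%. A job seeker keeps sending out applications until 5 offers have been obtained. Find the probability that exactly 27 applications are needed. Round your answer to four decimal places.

Y = trial on which the fifth success occurs; negative binomial, r=5, p=0.11.
P(Y=27) = C(26,4) · p^5 · (1−p)^22
= 14950 · 1.6105e-05 · 0.077016 = 0.018543

0.0185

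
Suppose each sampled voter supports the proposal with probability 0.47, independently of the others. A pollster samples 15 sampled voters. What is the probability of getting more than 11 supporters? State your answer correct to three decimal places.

0.010

X ~ Binomial(15, 0.47); P(X ≥ 12) = Σ C(15,k) p^k (1−p)^(15−k) over k:
  k=12: C(15,12)·0.47^12·0.53^3 = 0.00787
  k=13: C(15,13)·0.47^13·0.53^2 = 0.00161
  k=14: C(15,14)·0.47^14·0.53^1 = 0.00020
  k=15: C(15,15)·0.47^15·0.53^0 = 0.00001
Total = 0.00970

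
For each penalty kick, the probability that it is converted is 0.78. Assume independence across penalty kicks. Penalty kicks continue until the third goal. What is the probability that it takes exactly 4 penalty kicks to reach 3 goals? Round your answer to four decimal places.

Y = trial on which the third success occurs; negative binomial, r=3, p=0.78.
P(Y=4) = C(3,2) · p^3 · (1−p)^1
= 3 · 0.47455 · 0.22 = 0.313204

0.3132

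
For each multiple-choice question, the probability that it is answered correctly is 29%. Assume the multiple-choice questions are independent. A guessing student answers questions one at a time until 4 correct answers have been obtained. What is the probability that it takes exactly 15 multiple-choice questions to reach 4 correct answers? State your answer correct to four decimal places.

Y = trial on which the fourth success occurs; negative binomial, r=4, p=0.29.
P(Y=15) = C(14,3) · p^4 · (1−p)^11
= 364 · 0.0070728 · 0.023112 = 0.059502

0.0595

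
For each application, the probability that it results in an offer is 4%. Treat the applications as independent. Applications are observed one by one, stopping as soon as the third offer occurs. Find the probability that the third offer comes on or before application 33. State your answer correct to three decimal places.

0.144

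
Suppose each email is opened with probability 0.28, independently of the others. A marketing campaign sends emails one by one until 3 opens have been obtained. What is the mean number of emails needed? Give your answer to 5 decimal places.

10.71429

Y = total emails until the third success; negative binomial with r=3, p=0.28.
E[Y] = r / p = 3 / 0.28 = 10.7142857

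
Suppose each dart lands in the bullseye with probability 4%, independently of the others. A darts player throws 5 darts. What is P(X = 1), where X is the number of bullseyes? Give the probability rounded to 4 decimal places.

X ~ Binomial(n=5, p=0.04).
P(X=1) = C(5,1) · p^1 · (1−p)^4
= 5 · 0.04 · 0.84935 = 0.169869

0.1699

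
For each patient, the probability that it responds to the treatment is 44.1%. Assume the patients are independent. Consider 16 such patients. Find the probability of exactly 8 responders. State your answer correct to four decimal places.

X ~ Binomial(n=16, p=0.441).
P(X=8) = C(16,8) · p^8 · (1−p)^8
= 12870 · 0.0014306 · 0.0095344 = 0.175542

0.1755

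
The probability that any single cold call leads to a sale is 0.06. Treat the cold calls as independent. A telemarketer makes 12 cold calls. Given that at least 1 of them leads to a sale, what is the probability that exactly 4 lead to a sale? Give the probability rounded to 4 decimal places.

X ~ Binomial(12, 0.06). Want P(X=4 | X≥1) = P(X=4) / P(X≥1).
P(X=4) = C(12,4)·0.06^4·0.94^8 = 0.003911
P(X≥1) = 1 − 0.475920 = 0.524080
Ratio = 0.003911 / 0.524080 = 0.007462

0.0075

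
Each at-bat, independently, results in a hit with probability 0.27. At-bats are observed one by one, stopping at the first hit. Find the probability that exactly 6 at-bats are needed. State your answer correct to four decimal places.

0.0560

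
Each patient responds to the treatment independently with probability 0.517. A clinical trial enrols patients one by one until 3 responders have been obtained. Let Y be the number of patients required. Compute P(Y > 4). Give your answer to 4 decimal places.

Needing more than 4 patients ⇔ fewer than 3 successes in the first 4. With X ~ Binomial(4, 0.517), P(Y > 4) = P(X ≤ 2).
  k=0: C(4,0)·0.517^0·0.483^4 = 0.054424
  k=1: C(4,1)·0.517^1·0.483^3 = 0.233019
  k=2: C(4,2)·0.517^2·0.483^2 = 0.374134
P(X ≤ 2) = 0.661577

0.6616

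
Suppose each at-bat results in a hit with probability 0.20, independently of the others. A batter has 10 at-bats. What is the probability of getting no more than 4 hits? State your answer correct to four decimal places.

0.9672

X ~ Binomial(10, 0.20); P(X ≤ 4) = Σ C(10,k) p^k (1−p)^(10−k) over k:
  k=0: C(10,0)·0.20^0·0.80^10 = 0.107374
  k=1: C(10,1)·0.20^1·0.80^9 = 0.268435
  k=2: C(10,2)·0.20^2·0.80^8 = 0.301990
  k=3: C(10,3)·0.20^3·0.80^7 = 0.201327
  k=4: C(10,4)·0.20^4·0.80^6 = 0.088080
Total = 0.967207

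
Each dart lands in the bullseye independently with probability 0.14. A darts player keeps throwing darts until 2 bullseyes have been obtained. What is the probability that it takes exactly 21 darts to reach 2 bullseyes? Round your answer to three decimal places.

Y = trial on which the second success occurs; negative binomial, r=2, p=0.14.
P(Y=21) = C(20,1) · p^2 · (1−p)^19
= 20 · 0.0196 · 0.056947 = 0.02232

0.022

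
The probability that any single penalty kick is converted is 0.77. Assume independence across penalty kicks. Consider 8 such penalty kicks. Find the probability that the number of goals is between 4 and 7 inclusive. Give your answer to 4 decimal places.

0.8573

X ~ Binomial(8, 0.77); P(4 ≤ X ≤ 7) = Σ C(8,k) p^k (1−p)^(8−k) over k:
  k=4: C(8,4)·0.77^4·0.23^4 = 0.068861
  k=5: C(8,5)·0.77^5·0.23^3 = 0.184427
  k=6: C(8,6)·0.77^6·0.23^2 = 0.308715
  k=7: C(8,7)·0.77^7·0.23^1 = 0.295293
Total = 0.857296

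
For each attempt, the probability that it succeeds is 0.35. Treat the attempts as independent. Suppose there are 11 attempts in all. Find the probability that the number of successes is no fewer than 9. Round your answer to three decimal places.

0.002

X ~ Binomial(11, 0.35); P(X ≥ 9) = Σ C(11,k) p^k (1−p)^(11−k) over k:
  k=9: C(11,9)·0.35^9·0.65^2 = 0.00183
  k=10: C(11,10)·0.35^10·0.65^1 = 0.00020
  k=11: C(11,11)·0.35^11·0.65^0 = 0.00001
Total = 0.00204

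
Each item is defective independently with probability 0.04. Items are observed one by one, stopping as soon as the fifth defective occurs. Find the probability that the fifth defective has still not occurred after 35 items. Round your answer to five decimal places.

0.98779

Needing more than 35 items ⇔ fewer than 5 successes in the first 35. With X ~ Binomial(35, 0.04), P(Y > 35) = P(X ≤ 4).
  k=0: C(35,0)·0.04^0·0.96^35 = 0.2396035
  k=1: C(35,1)·0.04^1·0.96^34 = 0.3494218
  k=2: C(35,2)·0.04^2·0.96^33 = 0.2475071
  k=3: C(35,3)·0.04^3·0.96^32 = 0.1134407
  k=4: C(35,4)·0.04^4·0.96^31 = 0.0378136
P(X ≤ 4) = 0.9877867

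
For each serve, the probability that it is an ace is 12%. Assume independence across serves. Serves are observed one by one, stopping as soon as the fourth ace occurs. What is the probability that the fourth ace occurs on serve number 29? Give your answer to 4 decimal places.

Y = trial on which the fourth success occurs; negative binomial, r=4, p=0.12.
P(Y=29) = C(28,3) · p^4 · (1−p)^25
= 3276 · 0.00020736 · 0.040932 = 0.027806

0.0278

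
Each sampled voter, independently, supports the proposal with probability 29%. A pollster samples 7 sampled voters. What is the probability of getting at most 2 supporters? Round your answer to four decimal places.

X ~ Binomial(7, 0.29); P(X ≤ 2) = Σ C(7,k) p^k (1−p)^(7−k) over k:
  k=0: C(7,0)·0.29^0·0.71^7 = 0.090951
  k=1: C(7,1)·0.29^1·0.71^6 = 0.260044
  k=2: C(7,2)·0.29^2·0.71^5 = 0.318645
Total = 0.669640

0.6696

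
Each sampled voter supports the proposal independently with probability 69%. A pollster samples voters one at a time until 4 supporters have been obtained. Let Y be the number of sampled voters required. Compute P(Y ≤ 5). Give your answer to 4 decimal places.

0.5077

Finishing within 5 sampled voters ⇔ at least 4 successes in the first 5. With X ~ Binomial(5, 0.69), P(Y ≤ 5) = 1 − P(X ≤ 3).
  k=0: C(5,0)·0.69^0·0.31^5 = 0.002863
  k=1: C(5,1)·0.69^1·0.31^4 = 0.031861
  k=2: C(5,2)·0.69^2·0.31^3 = 0.141835
  k=3: C(5,3)·0.69^3·0.31^2 = 0.315697
1 − 0.492256 = 0.507744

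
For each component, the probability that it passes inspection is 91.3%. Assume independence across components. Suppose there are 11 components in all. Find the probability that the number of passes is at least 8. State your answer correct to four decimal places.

X ~ Binomial(11, 0.913); P(X ≥ 8) = Σ C(11,k) p^k (1−p)^(11−k) over k:
  k=8: C(11,8)·0.913^8·0.087^3 = 0.052458
  k=9: C(11,9)·0.913^9·0.087^2 = 0.183501
  k=10: C(11,10)·0.913^10·0.087^1 = 0.385141
  k=11: C(11,11)·0.913^11·0.087^0 = 0.367433
Total = 0.988533

0.9885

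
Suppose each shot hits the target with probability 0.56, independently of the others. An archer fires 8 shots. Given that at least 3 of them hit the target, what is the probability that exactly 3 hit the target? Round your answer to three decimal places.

X ~ Binomial(8, 0.56). Want P(X=3 | X≥3) = P(X=3) / P(X≥3).
P(X=3) = C(8,3)·0.56^3·0.44^5 = 0.16219
P(X≥3) = 1 − 0.00140 − 0.01430 − 0.06372 = 0.92058
Ratio = 0.16219 / 0.92058 = 0.17618

0.176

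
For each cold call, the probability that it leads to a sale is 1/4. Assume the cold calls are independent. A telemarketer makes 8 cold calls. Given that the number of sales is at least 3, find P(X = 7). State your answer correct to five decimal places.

0.00114

X ~ Binomial(8, 0.25). Want P(X=7 | X≥3) = P(X=7) / P(X≥3).
P(X=7) = C(8,7)·0.25^7·0.75^1 = 0.0003662
P(X≥3) = 1 − 0.1001129 − 0.2669678 − 0.3114624 = 0.3214569
Ratio = 0.0003662 / 0.3214569 = 0.0011392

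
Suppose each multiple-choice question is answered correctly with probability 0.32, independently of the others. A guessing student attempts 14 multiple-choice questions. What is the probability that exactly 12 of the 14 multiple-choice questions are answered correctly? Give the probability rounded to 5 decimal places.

X ~ Binomial(n=14, p=0.32).
P(X=12) = C(14,12) · p^12 · (1−p)^2
= 91 · 1.1529e-06 · 0.4624 = 0.0000485

0.00005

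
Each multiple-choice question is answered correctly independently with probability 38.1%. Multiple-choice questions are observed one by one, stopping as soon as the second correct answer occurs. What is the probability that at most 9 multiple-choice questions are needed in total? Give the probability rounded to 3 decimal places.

Finishing within 9 multiple-choice questions ⇔ at least 2 successes in the first 9. With X ~ Binomial(9, 0.381), P(Y ≤ 9) = 1 − P(X ≤ 1).
  k=0: C(9,0)·0.381^0·0.619^9 = 0.01334
  k=1: C(9,1)·0.381^1·0.619^8 = 0.07391
1 − 0.08725 = 0.91275

0.913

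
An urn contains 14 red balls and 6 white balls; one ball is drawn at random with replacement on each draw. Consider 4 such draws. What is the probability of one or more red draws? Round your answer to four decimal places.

0.9919

P(at least one) = 1 − P(none) = 1 − (1 − 0.70)^4
= 1 − 0.008100 = 0.991900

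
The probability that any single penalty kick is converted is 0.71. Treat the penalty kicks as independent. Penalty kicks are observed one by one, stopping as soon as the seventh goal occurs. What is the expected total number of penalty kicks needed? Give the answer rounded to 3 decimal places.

9.859

Y = total penalty kicks until the seventh success; negative binomial with r=7, p=0.71.
E[Y] = r / p = 7 / 0.71 = 9.85915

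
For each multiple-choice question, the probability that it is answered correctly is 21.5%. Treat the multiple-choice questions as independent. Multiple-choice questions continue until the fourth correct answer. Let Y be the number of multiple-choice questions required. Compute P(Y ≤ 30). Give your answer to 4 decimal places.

Finishing within 30 multiple-choice questions ⇔ at least 4 successes in the first 30. With X ~ Binomial(30, 0.215), P(Y ≤ 30) = 1 − P(X ≤ 3).
  k=0: C(30,0)·0.215^0·0.785^30 = 0.000702
  k=1: C(30,1)·0.215^1·0.785^29 = 0.005765
  k=2: C(30,2)·0.215^2·0.785^28 = 0.022894
  k=3: C(30,3)·0.215^3·0.785^27 = 0.058522
1 − 0.087882 = 0.912118

0.9121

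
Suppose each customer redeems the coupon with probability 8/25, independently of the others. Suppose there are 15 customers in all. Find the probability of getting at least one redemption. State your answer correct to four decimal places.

0.9969

P(at least one) = 1 − P(none) = 1 − (1 − 0.32)^15
= 1 − 0.003074 = 0.996926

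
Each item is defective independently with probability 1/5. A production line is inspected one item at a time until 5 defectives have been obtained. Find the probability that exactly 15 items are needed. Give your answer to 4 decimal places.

0.0344

Y = trial on which the fifth success occurs; negative binomial, r=5, p=0.20.
P(Y=15) = C(14,4) · p^5 · (1−p)^10
= 1001 · 0.00032 · 0.10737 = 0.034394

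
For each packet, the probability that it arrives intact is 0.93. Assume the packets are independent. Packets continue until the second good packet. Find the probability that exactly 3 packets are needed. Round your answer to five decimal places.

0.12109

Y = trial on which the second success occurs; negative binomial, r=2, p=0.93.
P(Y=3) = C(2,1) · p^2 · (1−p)^1
= 2 · 0.8649 · 0.07 = 0.1210860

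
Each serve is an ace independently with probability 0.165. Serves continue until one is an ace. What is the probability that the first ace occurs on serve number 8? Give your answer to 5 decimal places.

0.04670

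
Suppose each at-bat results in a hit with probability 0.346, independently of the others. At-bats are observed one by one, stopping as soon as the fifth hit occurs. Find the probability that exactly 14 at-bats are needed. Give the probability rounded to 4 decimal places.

0.0776

Y = trial on which the fifth success occurs; negative binomial, r=5, p=0.346.
P(Y=14) = C(13,4) · p^5 · (1−p)^9
= 715 · 0.0049588 · 0.021888 = 0.077604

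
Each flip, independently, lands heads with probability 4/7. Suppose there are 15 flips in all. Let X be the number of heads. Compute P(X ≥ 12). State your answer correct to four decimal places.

X ~ Binomial(15, 0.571429); P(X ≥ 12) = Σ C(15,k) p^k (1−p)^(15−k) over k:
  k=12: C(15,12)·0.571429^12·0.428571^3 = 0.043413
  k=13: C(15,13)·0.571429^13·0.428571^2 = 0.013358
  k=14: C(15,14)·0.571429^14·0.428571^1 = 0.002544
  k=15: C(15,15)·0.571429^15·0.428571^0 = 0.000226
Total = 0.059542

0.0595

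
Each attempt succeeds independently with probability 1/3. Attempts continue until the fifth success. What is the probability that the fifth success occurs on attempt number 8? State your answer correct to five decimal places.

0.04268

Y = trial on which the fifth success occurs; negative binomial, r=5, p=0.333333.
P(Y=8) = C(7,4) · p^5 · (1−p)^3
= 35 · 0.0041152 · 0.2963 = 0.0426764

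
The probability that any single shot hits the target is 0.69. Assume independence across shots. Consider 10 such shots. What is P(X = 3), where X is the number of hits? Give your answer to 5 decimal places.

0.01085

X ~ Binomial(n=10, p=0.69).
P(X=3) = C(10,3) · p^3 · (1−p)^7
= 120 · 0.32851 · 0.00027513 = 0.0108458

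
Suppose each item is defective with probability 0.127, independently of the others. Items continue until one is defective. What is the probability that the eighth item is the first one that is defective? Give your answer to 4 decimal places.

Geometric (trials to first success), p = 0.127.
P(Y = 8) = (1−p)^7 · p = 0.38646 · 0.127 = 0.049080

0.0491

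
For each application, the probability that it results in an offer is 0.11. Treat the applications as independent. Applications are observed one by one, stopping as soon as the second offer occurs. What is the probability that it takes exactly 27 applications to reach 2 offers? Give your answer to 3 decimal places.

0.017

Y = trial on which the second success occurs; negative binomial, r=2, p=0.11.
P(Y=27) = C(26,1) · p^2 · (1−p)^25
= 26 · 0.0121 · 0.054294 = 0.01708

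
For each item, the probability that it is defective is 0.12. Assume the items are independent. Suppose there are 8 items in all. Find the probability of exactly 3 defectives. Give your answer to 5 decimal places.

0.05107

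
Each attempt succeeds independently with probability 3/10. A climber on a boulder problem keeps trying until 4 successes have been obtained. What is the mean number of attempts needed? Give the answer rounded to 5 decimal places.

13.33333

Y = total attempts until the fourth success; negative binomial with r=4, p=0.30.
E[Y] = r / p = 4 / 0.30 = 13.3333333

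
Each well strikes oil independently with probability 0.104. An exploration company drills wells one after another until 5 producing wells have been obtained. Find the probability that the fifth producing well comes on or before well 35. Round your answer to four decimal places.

0.2971

Finishing within 35 wells ⇔ at least 5 successes in the first 35. With X ~ Binomial(35, 0.104), P(Y ≤ 35) = 1 − P(X ≤ 4).
  k=0: C(35,0)·0.104^0·0.896^35 = 0.021418
  k=1: C(35,1)·0.104^1·0.896^34 = 0.087011
  k=2: C(35,2)·0.104^2·0.896^33 = 0.171691
  k=3: C(35,3)·0.104^3·0.896^32 = 0.219213
  k=4: C(35,4)·0.104^4·0.896^31 = 0.203555
1 − 0.702888 = 0.297112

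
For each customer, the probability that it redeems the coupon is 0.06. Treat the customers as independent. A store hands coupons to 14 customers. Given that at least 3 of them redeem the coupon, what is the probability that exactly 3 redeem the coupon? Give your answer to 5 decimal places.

0.83316

X ~ Binomial(14, 0.06). Want P(X=3 | X≥3) = P(X=3) / P(X≥3).
P(X=3) = C(14,3)·0.06^3·0.94^11 = 0.0398072
P(X≥3) = 1 − 0.4205232 − 0.3757867 − 0.1559115 = 0.0477786
Ratio = 0.0398072 / 0.0477786 = 0.8331588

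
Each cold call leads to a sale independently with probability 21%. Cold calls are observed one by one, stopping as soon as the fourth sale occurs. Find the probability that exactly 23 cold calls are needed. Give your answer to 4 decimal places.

0.0340

Y = trial on which the fourth success occurs; negative binomial, r=4, p=0.21.
P(Y=23) = C(22,3) · p^4 · (1−p)^19
= 1540 · 0.0019448 · 0.011348 = 0.033987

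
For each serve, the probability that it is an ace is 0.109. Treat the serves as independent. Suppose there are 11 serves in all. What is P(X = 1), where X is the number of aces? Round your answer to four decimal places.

X ~ Binomial(n=11, p=0.109).
P(X=1) = C(11,1) · p^1 · (1−p)^10
= 11 · 0.109 · 0.31534 = 0.378091

0.3781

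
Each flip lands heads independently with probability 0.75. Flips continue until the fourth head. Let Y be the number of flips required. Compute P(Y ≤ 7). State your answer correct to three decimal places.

Finishing within 7 flips ⇔ at least 4 successes in the first 7. With X ~ Binomial(7, 0.75), P(Y ≤ 7) = 1 − P(X ≤ 3).
  k=0: C(7,0)·0.75^0·0.25^7 = 0.00006
  k=1: C(7,1)·0.75^1·0.25^6 = 0.00128
  k=2: C(7,2)·0.75^2·0.25^5 = 0.01154
  k=3: C(7,3)·0.75^3·0.25^4 = 0.05768
1 − 0.07056 = 0.92944

0.929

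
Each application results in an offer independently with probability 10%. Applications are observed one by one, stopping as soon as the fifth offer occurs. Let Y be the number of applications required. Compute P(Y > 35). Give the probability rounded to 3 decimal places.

0.731

Needing more than 35 applications ⇔ fewer than 5 successes in the first 35. With X ~ Binomial(35, 0.10), P(Y > 35) = P(X ≤ 4).
  k=0: C(35,0)·0.10^0·0.90^35 = 0.02503
  k=1: C(35,1)·0.10^1·0.90^34 = 0.09734
  k=2: C(35,2)·0.10^2·0.90^33 = 0.18387
  k=3: C(35,3)·0.10^3·0.90^32 = 0.22473
  k=4: C(35,4)·0.10^4·0.90^31 = 0.19976
P(X ≤ 4) = 0.73075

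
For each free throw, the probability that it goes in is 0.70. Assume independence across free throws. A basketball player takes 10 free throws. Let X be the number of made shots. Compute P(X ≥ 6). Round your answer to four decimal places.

X ~ Binomial(10, 0.70); P(X ≥ 6) = Σ C(10,k) p^k (1−p)^(10−k) over k:
  k=6: C(10,6)·0.70^6·0.30^4 = 0.200121
  k=7: C(10,7)·0.70^7·0.30^3 = 0.266828
  k=8: C(10,8)·0.70^8·0.30^2 = 0.233474
  k=9: C(10,9)·0.70^9·0.30^1 = 0.121061
  k=10: C(10,10)·0.70^10·0.30^0 = 0.028248
Total = 0.849732

0.8497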